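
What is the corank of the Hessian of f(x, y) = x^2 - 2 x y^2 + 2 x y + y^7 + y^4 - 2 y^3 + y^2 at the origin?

1

Hessian at 0 has rank 1.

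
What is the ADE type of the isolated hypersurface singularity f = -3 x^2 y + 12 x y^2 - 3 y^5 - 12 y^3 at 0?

The Hessian of f at 0 has rank 0. Corank 2; j^3 = -3*y*(x - 2*y)^2 has shape L^2 M (L != M), so D-series; mu = 6 gives D_6.

D6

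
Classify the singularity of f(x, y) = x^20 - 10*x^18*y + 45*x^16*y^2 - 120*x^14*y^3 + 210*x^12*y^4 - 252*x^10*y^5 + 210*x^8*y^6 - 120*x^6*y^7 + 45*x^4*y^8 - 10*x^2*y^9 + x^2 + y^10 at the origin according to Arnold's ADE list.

A9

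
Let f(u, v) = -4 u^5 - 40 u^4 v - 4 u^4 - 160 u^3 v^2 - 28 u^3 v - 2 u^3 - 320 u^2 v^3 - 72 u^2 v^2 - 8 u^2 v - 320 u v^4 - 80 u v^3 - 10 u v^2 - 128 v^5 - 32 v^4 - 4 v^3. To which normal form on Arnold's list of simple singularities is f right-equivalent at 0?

The Hessian of f at 0 has rank 0. Corank 2; j^3 = -2*(u + v)^2*(u + 2*v) has shape L^2 M (L != M), so D-series; mu = 6 gives D_6.

D_6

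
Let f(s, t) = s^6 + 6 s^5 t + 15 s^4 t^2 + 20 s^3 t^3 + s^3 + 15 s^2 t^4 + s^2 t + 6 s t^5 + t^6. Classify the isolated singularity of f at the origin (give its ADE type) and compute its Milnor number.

The Hessian of f at 0 has rank 0. Corank 2; j^3 = s^2*(s + t) has shape L^2 M (L != M), so D-series; mu = 7 gives D_7.

Type D_{7}, Milnor number mu = 7.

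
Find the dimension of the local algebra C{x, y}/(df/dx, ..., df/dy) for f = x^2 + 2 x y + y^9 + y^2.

8

The Hessian of f at 0 has rank 1. Corank 1: A-series; mu = 8 gives A_8.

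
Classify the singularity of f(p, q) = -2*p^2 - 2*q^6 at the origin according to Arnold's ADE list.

A_5

The Hessian of f at 0 has rank 1. Corank 1: A-series; mu = 5 gives A_5.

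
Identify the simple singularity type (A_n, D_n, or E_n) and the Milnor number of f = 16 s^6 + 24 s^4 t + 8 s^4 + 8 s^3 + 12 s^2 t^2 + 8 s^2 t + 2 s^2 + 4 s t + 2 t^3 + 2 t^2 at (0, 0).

Type A2, Milnor number mu = 2.

The Hessian of f at 0 has rank 1. Corank 1: A-series; mu = 2 gives A_2.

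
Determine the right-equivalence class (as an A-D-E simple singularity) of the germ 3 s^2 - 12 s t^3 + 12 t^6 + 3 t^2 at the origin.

A1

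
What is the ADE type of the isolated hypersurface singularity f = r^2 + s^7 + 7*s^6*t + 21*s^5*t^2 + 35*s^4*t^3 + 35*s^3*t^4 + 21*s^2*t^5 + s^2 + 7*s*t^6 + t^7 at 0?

A_6

The Hessian of f at 0 has rank 2. Corank 1: A-series; mu = 6 gives A_6.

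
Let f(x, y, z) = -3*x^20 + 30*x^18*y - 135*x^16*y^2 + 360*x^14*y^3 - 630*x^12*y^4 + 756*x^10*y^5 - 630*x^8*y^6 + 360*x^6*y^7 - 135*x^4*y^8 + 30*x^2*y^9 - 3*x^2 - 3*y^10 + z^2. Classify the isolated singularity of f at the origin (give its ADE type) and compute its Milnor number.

The Hessian of f at 0 is [[-6, 0, 0], [0, 0, 0], [0, 0, 2]] with rank 2, so corank 1. A Groebner basis of the Jacobian ideal J(f) in C{x,y,z} is {y^9, x, z}; counting standard monomials gives mu = 9. Corank 1: A-series; mu = 9 gives A_9.

Type A9, Milnor number mu = 9.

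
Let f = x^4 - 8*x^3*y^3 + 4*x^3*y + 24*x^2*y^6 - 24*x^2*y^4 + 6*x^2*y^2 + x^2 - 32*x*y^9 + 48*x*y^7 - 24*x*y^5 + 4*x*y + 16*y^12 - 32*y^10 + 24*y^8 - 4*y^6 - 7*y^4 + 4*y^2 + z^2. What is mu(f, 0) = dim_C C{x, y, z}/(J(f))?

3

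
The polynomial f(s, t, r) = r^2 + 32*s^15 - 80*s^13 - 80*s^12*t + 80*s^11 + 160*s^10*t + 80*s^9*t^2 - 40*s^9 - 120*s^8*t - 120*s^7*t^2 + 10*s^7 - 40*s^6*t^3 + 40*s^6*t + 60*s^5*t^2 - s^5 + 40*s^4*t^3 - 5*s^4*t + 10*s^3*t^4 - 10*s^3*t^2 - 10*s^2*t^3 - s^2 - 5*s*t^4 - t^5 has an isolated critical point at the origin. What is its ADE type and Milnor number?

Type A4, Milnor number mu = 4.

The Hessian of f at 0 is [[-2, 0, 0], [0, 0, 0], [0, 0, 2]] with rank 2, so corank 1. A Groebner basis of the Jacobian ideal J(f) in C{s,t,r} is {t^4, s, r}; counting standard monomials gives mu = 4. Corank 1: A-series; mu = 4 gives A_4.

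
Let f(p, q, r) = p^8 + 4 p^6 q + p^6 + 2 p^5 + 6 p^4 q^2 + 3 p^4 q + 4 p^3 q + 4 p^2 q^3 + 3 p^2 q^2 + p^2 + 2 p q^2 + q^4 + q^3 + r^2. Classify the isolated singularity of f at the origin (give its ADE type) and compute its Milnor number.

The Hessian of f at 0 has rank 2. Corank 1: A-series; mu = 2 gives A_2.

Type A2, Milnor number mu = 2.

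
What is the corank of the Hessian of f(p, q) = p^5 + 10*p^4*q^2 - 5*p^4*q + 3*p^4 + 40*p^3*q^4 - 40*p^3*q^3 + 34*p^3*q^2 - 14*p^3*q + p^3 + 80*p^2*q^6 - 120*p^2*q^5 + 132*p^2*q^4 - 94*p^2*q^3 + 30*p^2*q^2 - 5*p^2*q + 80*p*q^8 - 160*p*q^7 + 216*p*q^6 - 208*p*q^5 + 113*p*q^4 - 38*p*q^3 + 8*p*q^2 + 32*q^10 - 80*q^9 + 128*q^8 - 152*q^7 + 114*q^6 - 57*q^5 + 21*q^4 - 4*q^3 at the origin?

2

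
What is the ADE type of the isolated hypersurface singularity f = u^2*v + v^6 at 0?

The Hessian of f at 0 has rank 0. Corank 2; j^3 = u^2*v has shape L^2 M (L != M), so D-series; mu = 7 gives D_7.

D7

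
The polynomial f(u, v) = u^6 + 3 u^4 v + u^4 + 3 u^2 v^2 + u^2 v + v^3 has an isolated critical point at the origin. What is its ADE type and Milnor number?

The Hessian of f at 0 is [[0, 0], [0, 0]] with rank 0, so corank 2. A Groebner basis of the Jacobian ideal J(f) in C{u,v} is {v^3, u^2 + 3*v^2, u*v}; counting standard monomials gives mu = 4. Corank 2; j^3 = v*(u^2 + v^2) splits into three distinct lines over C (the quadratic factor has nonzero discriminant), so D_4.

Type D_{4}, Milnor number mu = 4.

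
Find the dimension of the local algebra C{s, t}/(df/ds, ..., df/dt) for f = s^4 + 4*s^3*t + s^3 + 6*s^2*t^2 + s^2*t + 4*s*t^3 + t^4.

The Hessian of f at 0 has rank 0. Corank 2; j^3 = s^2*(s + t) has shape L^2 M (L != M), so D-series; mu = 5 gives D_5.

5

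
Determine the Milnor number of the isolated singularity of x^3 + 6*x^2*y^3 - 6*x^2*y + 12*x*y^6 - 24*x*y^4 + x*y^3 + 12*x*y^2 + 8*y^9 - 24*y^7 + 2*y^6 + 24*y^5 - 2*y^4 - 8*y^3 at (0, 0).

The Hessian of f at 0 has rank 0. Corank 2; j^3 = (x - 2*y)^3 is a perfect cube, so E-series; the 4-jet and mu = 7 give E_7.

7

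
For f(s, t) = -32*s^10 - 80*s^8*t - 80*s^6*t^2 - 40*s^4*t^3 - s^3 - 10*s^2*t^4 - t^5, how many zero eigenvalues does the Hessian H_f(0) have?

The Hessian at 0 is [[0, 0], [0, 0]] of rank 0; hence corank 2.

2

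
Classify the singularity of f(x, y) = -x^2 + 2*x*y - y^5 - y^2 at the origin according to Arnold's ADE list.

A_{4}

The Hessian of f at 0 is [[-2, 2], [2, -2]] with rank 1, so corank 1. A Groebner basis of the Jacobian ideal J(f) in C{x,y} is {y^4, x - y}; counting standard monomials gives mu = 4. Corank 1: A-series; mu = 4 gives A_4.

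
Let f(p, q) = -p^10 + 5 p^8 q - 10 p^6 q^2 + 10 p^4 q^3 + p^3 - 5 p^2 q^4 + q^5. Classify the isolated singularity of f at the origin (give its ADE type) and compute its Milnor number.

Type E_8, Milnor number mu = 8.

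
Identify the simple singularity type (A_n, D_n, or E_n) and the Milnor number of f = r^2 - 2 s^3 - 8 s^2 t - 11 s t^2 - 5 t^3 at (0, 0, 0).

Type D4, Milnor number mu = 4.

The Hessian of f at 0 is [[0, 0, 0], [0, 0, 0], [0, 0, 2]] with rank 1, so corank 2. A Groebner basis of the Jacobian ideal J(f) in C{s,t,r} is {t^3, s^2 + t^2/2, s*t + t^2/2, r}; counting standard monomials gives mu = 4. Corank 2; j^3 = -(s + t)*(2*s^2 + 6*s*t + 5*t^2) splits into three distinct lines over C (the quadratic factor has nonzero discriminant), so D_4.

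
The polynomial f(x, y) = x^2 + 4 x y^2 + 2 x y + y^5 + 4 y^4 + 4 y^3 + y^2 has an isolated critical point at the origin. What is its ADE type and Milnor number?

The Hessian of f at 0 is [[2, 2], [2, 2]] with rank 1, so corank 1. A Groebner basis of the Jacobian ideal J(f) in C{x,y} is {x^2 + 2*x*y - x/2 - y/2, x/2 + y^2 + y/2}; counting standard monomials gives mu = 4. Corank 1: A-series; mu = 4 gives A_4.

Type A_{4}, Milnor number mu = 4.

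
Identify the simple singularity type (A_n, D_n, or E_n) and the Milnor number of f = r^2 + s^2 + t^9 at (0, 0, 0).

Type A_8, Milnor number mu = 8.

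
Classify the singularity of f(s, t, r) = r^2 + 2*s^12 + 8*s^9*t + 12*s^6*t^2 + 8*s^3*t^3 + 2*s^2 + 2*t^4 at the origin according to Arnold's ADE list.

The Hessian of f at 0 has rank 2. Corank 1: A-series; mu = 3 gives A_3.

A_3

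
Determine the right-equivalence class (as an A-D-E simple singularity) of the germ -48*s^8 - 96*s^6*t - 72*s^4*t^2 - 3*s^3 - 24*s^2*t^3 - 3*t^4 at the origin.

E_6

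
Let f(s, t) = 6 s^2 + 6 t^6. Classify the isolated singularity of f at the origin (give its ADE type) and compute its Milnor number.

The Hessian of f at 0 has rank 1. Corank 1: A-series; mu = 5 gives A_5.

Type A_5, Milnor number mu = 5.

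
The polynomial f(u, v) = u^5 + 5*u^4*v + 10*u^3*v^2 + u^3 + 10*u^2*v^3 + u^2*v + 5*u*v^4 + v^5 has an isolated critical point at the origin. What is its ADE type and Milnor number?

Type D_{6}, Milnor number mu = 6.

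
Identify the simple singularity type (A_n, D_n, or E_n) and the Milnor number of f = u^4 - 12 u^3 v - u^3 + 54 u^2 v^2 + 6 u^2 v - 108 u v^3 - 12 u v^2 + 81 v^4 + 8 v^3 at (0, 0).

Type E6, Milnor number mu = 6.

The Hessian of f at 0 is [[0, 0], [0, 0]] with rank 0, so corank 2. A Groebner basis of the Jacobian ideal J(f) in C{u,v} is {v^4, u*v^2 - 7*v^3/3, u^2 - 4*u*v + 4*v^2}; counting standard monomials gives mu = 6. Corank 2; j^3 = -(u - 2*v)^3 is a perfect cube, so E-series; the 4-jet and mu = 6 give E_6.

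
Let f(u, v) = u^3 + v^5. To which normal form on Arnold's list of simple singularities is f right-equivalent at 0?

E_8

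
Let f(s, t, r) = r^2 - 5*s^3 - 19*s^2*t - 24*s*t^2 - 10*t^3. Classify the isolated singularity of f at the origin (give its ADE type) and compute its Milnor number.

Type D_{4}, Milnor number mu = 4.

The Hessian of f at 0 has rank 1. Corank 2; j^3 = -(s + t)*(5*s^2 + 14*s*t + 10*t^2) splits into three distinct lines over C (the quadratic factor has nonzero discriminant), so D_4.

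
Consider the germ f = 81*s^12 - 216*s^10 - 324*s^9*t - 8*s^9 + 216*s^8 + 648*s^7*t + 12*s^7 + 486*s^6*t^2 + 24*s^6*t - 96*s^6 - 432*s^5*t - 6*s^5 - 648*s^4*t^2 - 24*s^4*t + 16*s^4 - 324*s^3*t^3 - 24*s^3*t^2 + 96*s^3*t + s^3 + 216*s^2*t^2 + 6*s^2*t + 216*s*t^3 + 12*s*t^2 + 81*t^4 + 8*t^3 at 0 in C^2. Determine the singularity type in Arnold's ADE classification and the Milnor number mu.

Type E_{6}, Milnor number mu = 6.

The Hessian of f at 0 has rank 0. Corank 2; j^3 = (s + 2*t)^3 is a perfect cube, so E-series; the 4-jet and mu = 6 give E_6.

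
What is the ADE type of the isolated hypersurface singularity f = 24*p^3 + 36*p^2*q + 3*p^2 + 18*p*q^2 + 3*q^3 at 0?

A_2

The Hessian of f at 0 has rank 1. Corank 1: A-series; mu = 2 gives A_2.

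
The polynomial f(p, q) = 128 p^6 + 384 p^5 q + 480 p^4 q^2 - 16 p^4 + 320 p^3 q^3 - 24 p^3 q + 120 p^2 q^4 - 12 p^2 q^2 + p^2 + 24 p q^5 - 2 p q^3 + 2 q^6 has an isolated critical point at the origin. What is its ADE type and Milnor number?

The Hessian of f at 0 has rank 1. Corank 1: A-series; mu = 5 gives A_5.

Type A_{5}, Milnor number mu = 5.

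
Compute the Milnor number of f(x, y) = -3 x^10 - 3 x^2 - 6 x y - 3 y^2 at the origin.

9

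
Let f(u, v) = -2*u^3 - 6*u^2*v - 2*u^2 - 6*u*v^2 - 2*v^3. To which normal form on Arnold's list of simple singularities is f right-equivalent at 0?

A_{2}

The Hessian of f at 0 has rank 1. Corank 1: A-series; mu = 2 gives A_2.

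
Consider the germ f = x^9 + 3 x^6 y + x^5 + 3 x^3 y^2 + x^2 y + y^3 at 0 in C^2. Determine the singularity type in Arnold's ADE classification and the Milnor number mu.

The Hessian of f at 0 is [[0, 0], [0, 0]] with rank 0, so corank 2. A Groebner basis of the Jacobian ideal J(f) in C{x,y} is {y^3, x^2 + 3*y^2, x*y}; counting standard monomials gives mu = 4. Corank 2; j^3 = y*(x^2 + y^2) splits into three distinct lines over C (the quadratic factor has nonzero discriminant), so D_4.

Type D_{4}, Milnor number mu = 4.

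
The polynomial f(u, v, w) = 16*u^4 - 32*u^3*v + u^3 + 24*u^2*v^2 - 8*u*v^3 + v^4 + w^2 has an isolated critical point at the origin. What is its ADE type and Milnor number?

The Hessian of f at 0 has rank 1. Corank 2; j^3 = u^3 is a perfect cube, so E-series; the 4-jet and mu = 6 give E_6.

Type E_6, Milnor number mu = 6.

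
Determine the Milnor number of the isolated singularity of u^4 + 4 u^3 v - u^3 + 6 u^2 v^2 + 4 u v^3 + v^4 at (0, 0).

6

The Hessian of f at 0 has rank 0. Corank 2; j^3 = -u^3 is a perfect cube, so E-series; the 4-jet and mu = 6 give E_6.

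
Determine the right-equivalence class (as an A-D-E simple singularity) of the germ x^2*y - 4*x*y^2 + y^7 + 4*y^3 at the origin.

D8

The Hessian of f at 0 has rank 0. Corank 2; j^3 = y*(x - 2*y)^2 has shape L^2 M (L != M), so D-series; mu = 8 gives D_8.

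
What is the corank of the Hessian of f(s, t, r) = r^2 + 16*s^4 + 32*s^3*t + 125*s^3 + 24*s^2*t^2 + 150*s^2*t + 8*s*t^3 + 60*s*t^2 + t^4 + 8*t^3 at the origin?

2

Hessian at 0 has rank 1.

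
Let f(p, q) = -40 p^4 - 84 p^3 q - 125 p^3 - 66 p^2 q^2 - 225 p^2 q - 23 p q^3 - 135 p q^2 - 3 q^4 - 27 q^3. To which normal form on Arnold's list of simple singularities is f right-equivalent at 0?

The Hessian of f at 0 has rank 0. Corank 2; j^3 = -(5*p + 3*q)^3 is a perfect cube, so E-series; the 4-jet and mu = 7 give E_7.

E_{7}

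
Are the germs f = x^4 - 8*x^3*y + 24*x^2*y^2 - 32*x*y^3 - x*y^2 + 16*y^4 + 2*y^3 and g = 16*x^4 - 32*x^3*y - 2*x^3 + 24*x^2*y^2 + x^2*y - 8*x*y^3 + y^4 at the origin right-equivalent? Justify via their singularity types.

Yes.

The Hessian of f at 0 has rank 0. Corank 2; j^3 = -y^2*(x - 2*y) has shape L^2 M (L != M), so D-series; mu = 5 gives D_5. The Hessian of g at 0 has rank 0. Corank 2; j^3 = -x^2*(2*x - y) has shape L^2 M (L != M), so D-series; mu = 5 gives D_5. Both have type D_5, hence right-equivalent.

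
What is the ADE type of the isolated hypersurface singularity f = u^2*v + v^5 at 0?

The Hessian of f at 0 is [[0, 0], [0, 0]] with rank 0, so corank 2. A Groebner basis of the Jacobian ideal J(f) in C{u,v} is {u^2/5 + v^4, u^3, u*v}; counting standard monomials gives mu = 6. Corank 2; j^3 = u^2*v has shape L^2 M (L != M), so D-series; mu = 6 gives D_6.

D_{6}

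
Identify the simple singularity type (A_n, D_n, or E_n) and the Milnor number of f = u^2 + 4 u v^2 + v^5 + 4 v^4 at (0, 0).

Type A_{4}, Milnor number mu = 4.

The Hessian of f at 0 is [[2, 0], [0, 0]] with rank 1, so corank 1. A Groebner basis of the Jacobian ideal J(f) in C{u,v} is {u^2, u/2 + v^2}; counting standard monomials gives mu = 4. Corank 1: A-series; mu = 4 gives A_4.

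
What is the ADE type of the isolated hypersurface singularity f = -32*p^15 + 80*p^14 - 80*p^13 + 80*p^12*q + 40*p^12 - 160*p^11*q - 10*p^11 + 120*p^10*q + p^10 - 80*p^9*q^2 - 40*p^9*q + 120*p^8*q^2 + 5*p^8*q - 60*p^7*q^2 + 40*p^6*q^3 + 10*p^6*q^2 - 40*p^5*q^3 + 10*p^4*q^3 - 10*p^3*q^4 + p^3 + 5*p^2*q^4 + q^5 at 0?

E_8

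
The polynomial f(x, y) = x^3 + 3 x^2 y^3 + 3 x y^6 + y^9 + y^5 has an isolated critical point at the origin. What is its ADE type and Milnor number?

Type E8, Milnor number mu = 8.

The Hessian of f at 0 has rank 0. Corank 2; j^3 = x^3 is a perfect cube, so E-series; the 5-jet and mu = 8 give E_8.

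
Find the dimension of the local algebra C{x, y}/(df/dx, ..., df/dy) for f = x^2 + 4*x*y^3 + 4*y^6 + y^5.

4

The Hessian of f at 0 is [[2, 0], [0, 0]] with rank 1, so corank 1. A Groebner basis of the Jacobian ideal J(f) in C{x,y} is {x/2 + y^3, x^2, x*y}; counting standard monomials gives mu = 4. Corank 1: A-series; mu = 4 gives A_4.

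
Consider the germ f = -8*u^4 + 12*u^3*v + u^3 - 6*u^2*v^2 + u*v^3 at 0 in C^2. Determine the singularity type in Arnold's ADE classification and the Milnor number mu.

Type E_7, Milnor number mu = 7.

The Hessian of f at 0 has rank 0. Corank 2; j^3 = u^3 is a perfect cube, so E-series; the 4-jet and mu = 7 give E_7.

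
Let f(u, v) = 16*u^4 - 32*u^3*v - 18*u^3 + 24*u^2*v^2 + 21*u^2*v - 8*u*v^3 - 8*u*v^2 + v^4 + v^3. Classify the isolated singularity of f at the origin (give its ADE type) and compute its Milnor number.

The Hessian of f at 0 is [[0, 0], [0, 0]] with rank 0, so corank 2. A Groebner basis of the Jacobian ideal J(f) in C{u,v} is {u*v^2 + 27*u*v/8 - 9*v^2/8, 81*u*v/8 + v^3 - 27*v^2/8, u^2 - 5*u*v/6 + v^2/6}; counting standard monomials gives mu = 5. Corank 2; j^3 = -(2*u - v)*(3*u - v)^2 has shape L^2 M (L != M), so D-series; mu = 5 gives D_5.

Type D_5, Milnor number mu = 5.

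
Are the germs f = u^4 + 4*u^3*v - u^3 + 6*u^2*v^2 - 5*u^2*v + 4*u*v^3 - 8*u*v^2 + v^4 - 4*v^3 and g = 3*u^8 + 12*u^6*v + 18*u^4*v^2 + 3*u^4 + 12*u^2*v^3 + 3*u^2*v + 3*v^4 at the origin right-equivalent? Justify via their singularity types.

Yes.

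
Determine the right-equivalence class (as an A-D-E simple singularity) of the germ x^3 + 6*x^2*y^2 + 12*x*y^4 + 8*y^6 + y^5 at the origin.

E_{8}

The Hessian of f at 0 has rank 0. Corank 2; j^3 = x^3 is a perfect cube, so E-series; the 5-jet and mu = 8 give E_8.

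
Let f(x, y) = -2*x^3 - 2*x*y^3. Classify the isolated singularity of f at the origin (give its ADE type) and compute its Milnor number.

The Hessian of f at 0 is [[0, 0], [0, 0]] with rank 0, so corank 2. A Groebner basis of the Jacobian ideal J(f) in C{x,y} is {x^3, x*y^2, 3*x^2 + y^3}; counting standard monomials gives mu = 7. Corank 2; j^3 = -2*x^3 is a perfect cube, so E-series; the 4-jet and mu = 7 give E_7.

Type E_7, Milnor number mu = 7.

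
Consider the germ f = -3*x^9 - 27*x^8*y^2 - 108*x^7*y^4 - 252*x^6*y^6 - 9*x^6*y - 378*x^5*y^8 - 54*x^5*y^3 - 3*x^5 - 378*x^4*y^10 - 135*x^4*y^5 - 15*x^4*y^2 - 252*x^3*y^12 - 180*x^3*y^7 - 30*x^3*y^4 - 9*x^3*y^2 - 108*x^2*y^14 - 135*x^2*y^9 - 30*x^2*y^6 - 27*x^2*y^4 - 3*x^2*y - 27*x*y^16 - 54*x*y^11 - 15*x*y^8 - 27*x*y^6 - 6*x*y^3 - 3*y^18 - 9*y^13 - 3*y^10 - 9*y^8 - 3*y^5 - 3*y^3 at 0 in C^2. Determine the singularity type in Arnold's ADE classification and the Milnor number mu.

Type D_{4}, Milnor number mu = 4.

The Hessian of f at 0 has rank 0. Corank 2; j^3 = -3*y*(x^2 + y^2) splits into three distinct lines over C (the quadratic factor has nonzero discriminant), so D_4.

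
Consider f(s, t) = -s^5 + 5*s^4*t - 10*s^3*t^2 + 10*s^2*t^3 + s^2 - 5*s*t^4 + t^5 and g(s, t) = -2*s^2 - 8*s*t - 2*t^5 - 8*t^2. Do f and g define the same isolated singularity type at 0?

The Hessian of f at 0 has rank 1. Corank 1: A-series; mu = 4 gives A_4. The Hessian of g at 0 has rank 1. Corank 1: A-series; mu = 4 gives A_4. Both have type A_4, hence right-equivalent.

Yes.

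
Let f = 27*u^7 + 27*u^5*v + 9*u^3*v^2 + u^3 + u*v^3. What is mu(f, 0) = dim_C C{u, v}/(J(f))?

The Hessian of f at 0 has rank 0. Corank 2; j^3 = u^3 is a perfect cube, so E-series; the 4-jet and mu = 7 give E_7.

7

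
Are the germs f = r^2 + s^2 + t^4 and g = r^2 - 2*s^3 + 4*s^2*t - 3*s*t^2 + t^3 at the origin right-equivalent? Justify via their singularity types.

No.

The Hessian of f at 0 has rank 2. Corank 1: A-series; mu = 3 gives A_3. The Hessian of g at 0 has rank 1. Corank 2; j^3 = -(s - t)*(2*s^2 - 2*s*t + t^2) splits into three distinct lines over C (the quadratic factor has nonzero discriminant), so D_4. f is A_3 but g is D_4, hence not right-equivalent.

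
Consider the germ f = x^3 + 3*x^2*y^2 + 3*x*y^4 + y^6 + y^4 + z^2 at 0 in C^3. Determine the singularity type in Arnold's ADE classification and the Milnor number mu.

The Hessian of f at 0 has rank 1. Corank 2; j^3 = x^3 is a perfect cube, so E-series; the 4-jet and mu = 6 give E_6.

Type E_{6}, Milnor number mu = 6.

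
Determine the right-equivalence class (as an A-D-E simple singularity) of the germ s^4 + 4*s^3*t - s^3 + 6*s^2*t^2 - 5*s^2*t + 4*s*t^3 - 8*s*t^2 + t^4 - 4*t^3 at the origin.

The Hessian of f at 0 has rank 0. Corank 2; j^3 = -(s + t)*(s + 2*t)^2 has shape L^2 M (L != M), so D-series; mu = 5 gives D_5.

D_{5}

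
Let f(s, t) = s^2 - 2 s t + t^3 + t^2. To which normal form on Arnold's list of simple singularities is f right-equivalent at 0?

The Hessian of f at 0 has rank 1. Corank 1: A-series; mu = 2 gives A_2.

A_{2}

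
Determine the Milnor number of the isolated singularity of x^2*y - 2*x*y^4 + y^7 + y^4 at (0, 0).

5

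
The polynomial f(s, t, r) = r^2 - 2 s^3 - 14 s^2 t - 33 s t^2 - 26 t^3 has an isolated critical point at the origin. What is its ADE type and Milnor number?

Type D_4, Milnor number mu = 4.

The Hessian of f at 0 is [[0, 0, 0], [0, 0, 0], [0, 0, 2]] with rank 1, so corank 2. A Groebner basis of the Jacobian ideal J(f) in C{s,t,r} is {t^3, s^2 - 3*t^2/2, s*t + 3*t^2/2, r}; counting standard monomials gives mu = 4. Corank 2; j^3 = -(s + 2*t)*(2*s^2 + 10*s*t + 13*t^2) splits into three distinct lines over C (the quadratic factor has nonzero discriminant), so D_4.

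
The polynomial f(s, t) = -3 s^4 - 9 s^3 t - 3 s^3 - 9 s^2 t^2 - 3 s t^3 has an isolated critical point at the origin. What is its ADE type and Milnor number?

Type E7, Milnor number mu = 7.

The Hessian of f at 0 has rank 0. Corank 2; j^3 = -3*s^3 is a perfect cube, so E-series; the 4-jet and mu = 7 give E_7.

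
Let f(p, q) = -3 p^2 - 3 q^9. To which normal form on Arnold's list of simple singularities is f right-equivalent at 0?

A_8

The Hessian of f at 0 has rank 1. Corank 1: A-series; mu = 8 gives A_8.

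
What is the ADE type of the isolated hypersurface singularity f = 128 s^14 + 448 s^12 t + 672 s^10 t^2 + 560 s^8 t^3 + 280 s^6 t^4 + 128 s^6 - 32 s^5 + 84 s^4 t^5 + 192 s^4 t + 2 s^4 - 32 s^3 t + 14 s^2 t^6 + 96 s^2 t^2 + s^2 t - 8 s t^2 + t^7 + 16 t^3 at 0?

D_{8}

The Hessian of f at 0 has rank 0. Corank 2; j^3 = t*(s - 4*t)^2 has shape L^2 M (L != M), so D-series; mu = 8 gives D_8.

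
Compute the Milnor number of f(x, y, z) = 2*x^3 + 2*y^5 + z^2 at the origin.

8

The Hessian of f at 0 has rank 1. Corank 2; j^3 = 2*x^3 is a perfect cube, so E-series; the 5-jet and mu = 8 give E_8.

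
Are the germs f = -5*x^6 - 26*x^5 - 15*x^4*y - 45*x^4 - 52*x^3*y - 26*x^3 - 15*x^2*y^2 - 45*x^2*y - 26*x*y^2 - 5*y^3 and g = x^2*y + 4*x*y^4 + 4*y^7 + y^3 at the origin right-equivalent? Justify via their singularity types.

The Hessian of f at 0 has rank 0. Corank 2; j^3 = -(2*x + y)*(13*x^2 + 16*x*y + 5*y^2) splits into three distinct lines over C (the quadratic factor has nonzero discriminant), so D_4. The Hessian of g at 0 has rank 0. Corank 2; j^3 = y*(x^2 + y^2) splits into three distinct lines over C (the quadratic factor has nonzero discriminant), so D_4. Both have type D_4, hence right-equivalent.

Yes.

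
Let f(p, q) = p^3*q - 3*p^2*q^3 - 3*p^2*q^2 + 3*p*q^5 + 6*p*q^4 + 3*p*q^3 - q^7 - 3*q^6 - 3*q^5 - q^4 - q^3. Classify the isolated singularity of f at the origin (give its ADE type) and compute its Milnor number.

The Hessian of f at 0 has rank 0. Corank 2; j^3 = -q^3 is a perfect cube, so E-series; the 4-jet and mu = 7 give E_7.

Type E_{7}, Milnor number mu = 7.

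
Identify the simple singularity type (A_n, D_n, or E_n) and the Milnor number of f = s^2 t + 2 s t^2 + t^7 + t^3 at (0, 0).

Type D8, Milnor number mu = 8.

The Hessian of f at 0 has rank 0. Corank 2; j^3 = t*(s + t)^2 has shape L^2 M (L != M), so D-series; mu = 8 gives D_8.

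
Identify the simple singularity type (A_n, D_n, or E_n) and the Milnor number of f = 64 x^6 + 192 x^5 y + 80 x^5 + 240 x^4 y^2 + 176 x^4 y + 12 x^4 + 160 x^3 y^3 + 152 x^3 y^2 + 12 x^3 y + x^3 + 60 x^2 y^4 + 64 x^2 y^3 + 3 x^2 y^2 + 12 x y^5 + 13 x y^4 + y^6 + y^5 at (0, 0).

The Hessian of f at 0 is [[0, 0], [0, 0]] with rank 0, so corank 2. A Groebner basis of the Jacobian ideal J(f) in C{x,y} is {-x^2/16 + x*y^3 - x*y^2/8, x^2/2 + x*y^2 + y^4, x^3, x^2*y + x^2/8 + x*y^2/4}; counting standard monomials gives mu = 8. Corank 2; j^3 = x^3 is a perfect cube, so E-series; the 5-jet and mu = 8 give E_8.

Type E_8, Milnor number mu = 8.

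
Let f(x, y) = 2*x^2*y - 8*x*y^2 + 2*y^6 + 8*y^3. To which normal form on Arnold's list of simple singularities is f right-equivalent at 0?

D_7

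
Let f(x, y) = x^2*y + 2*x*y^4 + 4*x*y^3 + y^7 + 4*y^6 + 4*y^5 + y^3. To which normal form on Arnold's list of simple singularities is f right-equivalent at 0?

The Hessian of f at 0 has rank 0. Corank 2; j^3 = y*(x^2 + y^2) splits into three distinct lines over C (the quadratic factor has nonzero discriminant), so D_4.

D_4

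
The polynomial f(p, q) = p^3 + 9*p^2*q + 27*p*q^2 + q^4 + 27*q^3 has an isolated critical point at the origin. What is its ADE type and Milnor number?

Type E_6, Milnor number mu = 6.

The Hessian of f at 0 is [[0, 0], [0, 0]] with rank 0, so corank 2. A Groebner basis of the Jacobian ideal J(f) in C{p,q} is {q^3, p^2 + 6*p*q + 9*q^2}; counting standard monomials gives mu = 6. Corank 2; j^3 = (p + 3*q)^3 is a perfect cube, so E-series; the 4-jet and mu = 6 give E_6.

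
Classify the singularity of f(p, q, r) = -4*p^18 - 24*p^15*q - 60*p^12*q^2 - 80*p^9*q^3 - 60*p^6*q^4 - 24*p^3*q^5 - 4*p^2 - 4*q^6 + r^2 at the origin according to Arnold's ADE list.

A_5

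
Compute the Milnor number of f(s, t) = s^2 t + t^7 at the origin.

8

The Hessian of f at 0 is [[0, 0], [0, 0]] with rank 0, so corank 2. A Groebner basis of the Jacobian ideal J(f) in C{s,t} is {s^2/7 + t^6, s^3, s*t}; counting standard monomials gives mu = 8. Corank 2; j^3 = s^2*t has shape L^2 M (L != M), so D-series; mu = 8 gives D_8.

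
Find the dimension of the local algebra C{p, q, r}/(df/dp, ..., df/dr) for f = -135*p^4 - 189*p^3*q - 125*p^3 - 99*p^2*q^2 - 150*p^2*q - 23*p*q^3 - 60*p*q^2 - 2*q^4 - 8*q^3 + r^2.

The Hessian of f at 0 has rank 1. Corank 2; j^3 = -(5*p + 2*q)^3 is a perfect cube, so E-series; the 4-jet and mu = 7 give E_7.

7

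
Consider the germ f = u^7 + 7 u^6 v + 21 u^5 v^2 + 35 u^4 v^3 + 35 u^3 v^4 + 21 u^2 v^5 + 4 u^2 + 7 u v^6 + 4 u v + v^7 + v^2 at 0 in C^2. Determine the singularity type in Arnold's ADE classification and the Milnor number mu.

Type A_6, Milnor number mu = 6.

The Hessian of f at 0 has rank 1. Corank 1: A-series; mu = 6 gives A_6.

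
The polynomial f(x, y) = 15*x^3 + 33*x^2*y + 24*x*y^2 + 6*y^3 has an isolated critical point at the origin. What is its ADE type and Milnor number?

Type D_{4}, Milnor number mu = 4.

The Hessian of f at 0 is [[0, 0], [0, 0]] with rank 0, so corank 2. A Groebner basis of the Jacobian ideal J(f) in C{x,y} is {y^3, x^2 + 2*y^2, x*y - y^2}; counting standard monomials gives mu = 4. Corank 2; j^3 = 3*(x + y)*(5*x^2 + 6*x*y + 2*y^2) splits into three distinct lines over C (the quadratic factor has nonzero discriminant), so D_4.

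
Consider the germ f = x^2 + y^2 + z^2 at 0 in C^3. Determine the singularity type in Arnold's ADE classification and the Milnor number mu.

Type A1, Milnor number mu = 1.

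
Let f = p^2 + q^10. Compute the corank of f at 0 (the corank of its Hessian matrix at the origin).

1

The Hessian at 0 is [[2, 0], [0, 0]] of rank 1; hence corank 1.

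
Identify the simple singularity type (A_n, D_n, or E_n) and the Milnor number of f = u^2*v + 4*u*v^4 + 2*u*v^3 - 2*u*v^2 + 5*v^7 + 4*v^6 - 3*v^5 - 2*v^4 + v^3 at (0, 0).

The Hessian of f at 0 is [[0, 0], [0, 0]] with rank 0, so corank 2. A Groebner basis of the Jacobian ideal J(f) in C{u,v} is {-2*u^2/3 + u*v^3 - 11*u*v^2/6 + 29*u*v/12 + 35*v^3/12 - 7*v^2/4, u*v/2 + v^4 + v^3/2 - v^2/2, u^3 + 11*u^2/3 + 35*u*v^2/6 - 119*u*v/12 - 113*v^3/12 + 25*v^2/4, u^2*v + 4*u^2/3 + 7*u*v^2/6 - 43*u*v/12 - 37*v^3/12 + 9*v^2/4}; counting standard monomials gives mu = 8. Corank 2; j^3 = v*(u - v)^2 has shape L^2 M (L != M), so D-series; mu = 8 gives D_8.

Type D_8, Milnor number mu = 8.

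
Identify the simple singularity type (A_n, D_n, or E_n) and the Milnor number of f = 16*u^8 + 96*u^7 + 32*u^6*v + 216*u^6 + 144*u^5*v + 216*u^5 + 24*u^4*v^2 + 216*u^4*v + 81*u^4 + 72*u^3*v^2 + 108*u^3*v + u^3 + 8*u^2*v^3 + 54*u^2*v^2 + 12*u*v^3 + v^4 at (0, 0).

The Hessian of f at 0 has rank 0. Corank 2; j^3 = u^3 is a perfect cube, so E-series; the 4-jet and mu = 6 give E_6.

Type E_{6}, Milnor number mu = 6.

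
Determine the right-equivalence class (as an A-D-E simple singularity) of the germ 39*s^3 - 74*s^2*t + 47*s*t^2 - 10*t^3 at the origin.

The Hessian of f at 0 is [[0, 0], [0, 0]] with rank 0, so corank 2. A Groebner basis of the Jacobian ideal J(f) in C{s,t} is {t^3, s^2 - 11*t^2/23, s*t - 16*t^2/23}; counting standard monomials gives mu = 4. Corank 2; j^3 = (3*s - 2*t)*(13*s^2 - 16*s*t + 5*t^2) splits into three distinct lines over C (the quadratic factor has nonzero discriminant), so D_4.

D4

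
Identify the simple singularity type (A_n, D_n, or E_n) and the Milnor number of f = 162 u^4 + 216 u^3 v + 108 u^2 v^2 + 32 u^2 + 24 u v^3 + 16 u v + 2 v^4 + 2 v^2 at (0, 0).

Type A_{3}, Milnor number mu = 3.

The Hessian of f at 0 is [[64, 16], [16, 4]] with rank 1, so corank 1. A Groebner basis of the Jacobian ideal J(f) in C{u,v} is {v^3, u + v/4}; counting standard monomials gives mu = 3. Corank 1: A-series; mu = 3 gives A_3.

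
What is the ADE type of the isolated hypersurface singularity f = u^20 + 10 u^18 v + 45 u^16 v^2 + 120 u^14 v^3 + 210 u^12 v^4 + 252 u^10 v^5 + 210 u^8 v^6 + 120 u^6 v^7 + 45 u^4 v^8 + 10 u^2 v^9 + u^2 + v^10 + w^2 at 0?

A_9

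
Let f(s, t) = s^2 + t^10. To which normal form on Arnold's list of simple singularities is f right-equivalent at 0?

A9

The Hessian of f at 0 is [[2, 0], [0, 0]] with rank 1, so corank 1. A Groebner basis of the Jacobian ideal J(f) in C{s,t} is {t^9, s}; counting standard monomials gives mu = 9. Corank 1: A-series; mu = 9 gives A_9.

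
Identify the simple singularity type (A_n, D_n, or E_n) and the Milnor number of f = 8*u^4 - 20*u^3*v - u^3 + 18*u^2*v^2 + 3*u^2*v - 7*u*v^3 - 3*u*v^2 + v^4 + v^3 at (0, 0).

Type E_{7}, Milnor number mu = 7.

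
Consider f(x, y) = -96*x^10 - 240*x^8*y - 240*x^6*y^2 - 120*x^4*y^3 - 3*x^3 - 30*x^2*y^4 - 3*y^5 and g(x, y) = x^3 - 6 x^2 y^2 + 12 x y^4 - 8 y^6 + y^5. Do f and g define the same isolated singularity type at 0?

Yes.

The Hessian of f at 0 has rank 0. Corank 2; j^3 = -3*x^3 is a perfect cube, so E-series; the 5-jet and mu = 8 give E_8. The Hessian of g at 0 has rank 0. Corank 2; j^3 = x^3 is a perfect cube, so E-series; the 5-jet and mu = 8 give E_8. Both have type E_8, hence right-equivalent.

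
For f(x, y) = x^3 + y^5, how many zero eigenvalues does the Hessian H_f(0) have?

The Hessian at 0 is [[0, 0], [0, 0]] of rank 0; hence corank 2.

2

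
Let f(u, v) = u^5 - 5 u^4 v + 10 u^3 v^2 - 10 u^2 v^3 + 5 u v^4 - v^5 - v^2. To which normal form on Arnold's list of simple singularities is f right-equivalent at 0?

A4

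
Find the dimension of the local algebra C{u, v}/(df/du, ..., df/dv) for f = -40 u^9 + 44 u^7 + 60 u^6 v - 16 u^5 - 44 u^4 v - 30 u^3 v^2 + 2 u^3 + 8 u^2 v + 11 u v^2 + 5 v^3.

The Hessian of f at 0 has rank 0. Corank 2; j^3 = (u + v)*(2*u^2 + 6*u*v + 5*v^2) splits into three distinct lines over C (the quadratic factor has nonzero discriminant), so D_4.

4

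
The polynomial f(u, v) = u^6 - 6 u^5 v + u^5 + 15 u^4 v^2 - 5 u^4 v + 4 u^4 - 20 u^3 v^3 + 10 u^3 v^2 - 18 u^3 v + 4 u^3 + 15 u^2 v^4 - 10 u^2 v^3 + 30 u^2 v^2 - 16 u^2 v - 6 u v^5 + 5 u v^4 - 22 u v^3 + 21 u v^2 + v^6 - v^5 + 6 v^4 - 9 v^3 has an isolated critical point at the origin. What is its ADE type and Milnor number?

Type D_7, Milnor number mu = 7.

The Hessian of f at 0 has rank 0. Corank 2; j^3 = (u - v)*(2*u - 3*v)^2 has shape L^2 M (L != M), so D-series; mu = 7 gives D_7.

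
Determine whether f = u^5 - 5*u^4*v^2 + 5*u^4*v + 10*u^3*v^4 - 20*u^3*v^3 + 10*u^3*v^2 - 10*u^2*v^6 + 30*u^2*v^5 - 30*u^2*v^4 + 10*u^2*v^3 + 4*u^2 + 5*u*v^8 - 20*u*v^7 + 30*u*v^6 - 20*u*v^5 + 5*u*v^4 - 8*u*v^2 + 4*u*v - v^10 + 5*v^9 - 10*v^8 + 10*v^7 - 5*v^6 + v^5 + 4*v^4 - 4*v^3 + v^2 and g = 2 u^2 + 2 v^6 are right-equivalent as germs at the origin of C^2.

The Hessian of f at 0 is [[8, 4], [4, 2]] with rank 1, so corank 1. A Groebner basis of the Jacobian ideal J(f) in C{u,v} is {u^2 + u*v + u/4 + v/8, -u + v^2 - v/2}; counting standard monomials gives mu = 4. Corank 1: A-series; mu = 4 gives A_4. The Hessian of g at 0 is [[4, 0], [0, 0]] with rank 1, so corank 1. A Groebner basis of the Jacobian ideal J(g) in C{u,v} is {v^5, u}; counting standard monomials gives mu = 5. Corank 1: A-series; mu = 5 gives A_5. f is A_4 but g is A_5, hence not right-equivalent.

No.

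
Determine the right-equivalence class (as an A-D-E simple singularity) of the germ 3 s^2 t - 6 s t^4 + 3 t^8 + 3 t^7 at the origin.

The Hessian of f at 0 has rank 0. Corank 2; j^3 = 3*s^2*t has shape L^2 M (L != M), so D-series; mu = 9 gives D_9.

D_{9}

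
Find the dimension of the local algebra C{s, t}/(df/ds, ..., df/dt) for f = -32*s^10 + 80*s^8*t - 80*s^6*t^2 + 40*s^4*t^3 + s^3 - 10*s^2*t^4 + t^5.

8

The Hessian of f at 0 has rank 0. Corank 2; j^3 = s^3 is a perfect cube, so E-series; the 5-jet and mu = 8 give E_8.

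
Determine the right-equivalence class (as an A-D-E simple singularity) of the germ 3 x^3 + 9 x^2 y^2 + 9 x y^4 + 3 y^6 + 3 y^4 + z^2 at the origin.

The Hessian of f at 0 has rank 1. Corank 2; j^3 = 3*x^3 is a perfect cube, so E-series; the 4-jet and mu = 6 give E_6.

E6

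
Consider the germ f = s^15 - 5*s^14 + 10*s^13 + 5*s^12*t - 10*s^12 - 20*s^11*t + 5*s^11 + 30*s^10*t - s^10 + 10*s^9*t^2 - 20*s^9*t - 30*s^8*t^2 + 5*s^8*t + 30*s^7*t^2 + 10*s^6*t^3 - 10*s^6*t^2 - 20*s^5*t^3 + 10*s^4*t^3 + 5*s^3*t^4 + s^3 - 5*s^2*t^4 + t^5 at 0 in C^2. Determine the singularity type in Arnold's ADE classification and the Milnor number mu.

Type E_{8}, Milnor number mu = 8.

The Hessian of f at 0 has rank 0. Corank 2; j^3 = s^3 is a perfect cube, so E-series; the 5-jet and mu = 8 give E_8.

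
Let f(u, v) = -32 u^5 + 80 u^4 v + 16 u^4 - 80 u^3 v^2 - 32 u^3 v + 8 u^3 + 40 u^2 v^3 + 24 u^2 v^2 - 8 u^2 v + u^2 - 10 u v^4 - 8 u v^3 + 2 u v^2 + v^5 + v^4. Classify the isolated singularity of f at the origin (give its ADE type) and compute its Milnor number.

Type A_{4}, Milnor number mu = 4.

The Hessian of f at 0 is [[2, 0], [0, 0]] with rank 1, so corank 1. A Groebner basis of the Jacobian ideal J(f) in C{u,v} is {u/4 + v^3 + v^2/4, u^2, u*v - u/4 - v^2/4}; counting standard monomials gives mu = 4. Corank 1: A-series; mu = 4 gives A_4.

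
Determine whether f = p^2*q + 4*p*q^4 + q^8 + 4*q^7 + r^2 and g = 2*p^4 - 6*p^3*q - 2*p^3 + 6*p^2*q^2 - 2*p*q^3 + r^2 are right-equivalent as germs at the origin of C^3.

No.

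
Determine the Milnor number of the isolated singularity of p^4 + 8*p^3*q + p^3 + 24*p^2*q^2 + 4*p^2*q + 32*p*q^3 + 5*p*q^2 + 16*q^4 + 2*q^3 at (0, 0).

5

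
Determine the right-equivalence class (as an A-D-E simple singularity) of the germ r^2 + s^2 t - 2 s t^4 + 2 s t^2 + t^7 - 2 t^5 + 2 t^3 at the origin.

D_{4}

The Hessian of f at 0 has rank 1. Corank 2; j^3 = t*(s^2 + 2*s*t + 2*t^2) splits into three distinct lines over C (the quadratic factor has nonzero discriminant), so D_4.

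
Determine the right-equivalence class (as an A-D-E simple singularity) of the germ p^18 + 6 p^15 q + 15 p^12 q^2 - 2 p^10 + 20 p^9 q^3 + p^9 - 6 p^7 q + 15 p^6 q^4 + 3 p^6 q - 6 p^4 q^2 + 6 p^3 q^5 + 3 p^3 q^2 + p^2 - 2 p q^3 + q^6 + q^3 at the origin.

The Hessian of f at 0 has rank 1. Corank 1: A-series; mu = 2 gives A_2.

A2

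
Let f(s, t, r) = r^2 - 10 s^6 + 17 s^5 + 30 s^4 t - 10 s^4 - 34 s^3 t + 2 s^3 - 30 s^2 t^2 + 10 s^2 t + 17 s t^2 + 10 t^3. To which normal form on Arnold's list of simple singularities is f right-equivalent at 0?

D_{4}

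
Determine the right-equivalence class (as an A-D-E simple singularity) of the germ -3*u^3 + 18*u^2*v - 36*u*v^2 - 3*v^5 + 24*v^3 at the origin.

E_{8}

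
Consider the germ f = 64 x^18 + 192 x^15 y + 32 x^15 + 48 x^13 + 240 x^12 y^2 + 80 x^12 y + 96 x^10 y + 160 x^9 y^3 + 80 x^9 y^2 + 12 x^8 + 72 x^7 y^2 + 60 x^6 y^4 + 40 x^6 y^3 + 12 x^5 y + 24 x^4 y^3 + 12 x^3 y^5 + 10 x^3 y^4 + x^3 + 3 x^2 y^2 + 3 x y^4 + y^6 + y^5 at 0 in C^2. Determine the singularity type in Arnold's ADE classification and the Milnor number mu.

Type E_{8}, Milnor number mu = 8.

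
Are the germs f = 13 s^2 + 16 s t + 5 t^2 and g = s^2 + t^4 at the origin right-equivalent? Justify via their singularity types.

No.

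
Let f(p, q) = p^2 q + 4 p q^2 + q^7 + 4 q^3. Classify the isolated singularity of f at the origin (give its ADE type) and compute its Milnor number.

Type D_{8}, Milnor number mu = 8.

The Hessian of f at 0 has rank 0. Corank 2; j^3 = q*(p + 2*q)^2 has shape L^2 M (L != M), so D-series; mu = 8 gives D_8.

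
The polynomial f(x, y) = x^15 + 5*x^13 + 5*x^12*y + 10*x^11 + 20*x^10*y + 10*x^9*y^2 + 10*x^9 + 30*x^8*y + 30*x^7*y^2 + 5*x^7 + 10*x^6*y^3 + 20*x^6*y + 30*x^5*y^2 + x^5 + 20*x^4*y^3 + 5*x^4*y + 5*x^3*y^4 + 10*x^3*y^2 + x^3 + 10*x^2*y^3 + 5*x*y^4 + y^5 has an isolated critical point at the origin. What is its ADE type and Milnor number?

The Hessian of f at 0 is [[0, 0], [0, 0]] with rank 0, so corank 2. A Groebner basis of the Jacobian ideal J(f) in C{x,y} is {y^5, x*y^3 + y^4/4, x^2}; counting standard monomials gives mu = 8. Corank 2; j^3 = x^3 is a perfect cube, so E-series; the 5-jet and mu = 8 give E_8.

Type E8, Milnor number mu = 8.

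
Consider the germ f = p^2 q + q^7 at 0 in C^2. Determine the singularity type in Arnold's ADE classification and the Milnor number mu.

The Hessian of f at 0 has rank 0. Corank 2; j^3 = p^2*q has shape L^2 M (L != M), so D-series; mu = 8 gives D_8.

Type D_8, Milnor number mu = 8.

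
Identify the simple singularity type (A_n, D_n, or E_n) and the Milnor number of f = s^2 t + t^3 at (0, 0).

The Hessian of f at 0 is [[0, 0], [0, 0]] with rank 0, so corank 2. A Groebner basis of the Jacobian ideal J(f) in C{s,t} is {t^3, s^2 + 3*t^2, s*t}; counting standard monomials gives mu = 4. Corank 2; j^3 = t*(s^2 + t^2) splits into three distinct lines over C (the quadratic factor has nonzero discriminant), so D_4.

Type D4, Milnor number mu = 4.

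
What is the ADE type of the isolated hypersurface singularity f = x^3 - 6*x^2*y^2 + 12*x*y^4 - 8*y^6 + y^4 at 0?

E6

The Hessian of f at 0 has rank 0. Corank 2; j^3 = x^3 is a perfect cube, so E-series; the 4-jet and mu = 6 give E_6.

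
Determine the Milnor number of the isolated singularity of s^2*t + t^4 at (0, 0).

5

The Hessian of f at 0 has rank 0. Corank 2; j^3 = s^2*t has shape L^2 M (L != M), so D-series; mu = 5 gives D_5.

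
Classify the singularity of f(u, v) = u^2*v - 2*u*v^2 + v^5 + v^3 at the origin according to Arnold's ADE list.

The Hessian of f at 0 has rank 0. Corank 2; j^3 = v*(u - v)^2 has shape L^2 M (L != M), so D-series; mu = 6 gives D_6.

D_6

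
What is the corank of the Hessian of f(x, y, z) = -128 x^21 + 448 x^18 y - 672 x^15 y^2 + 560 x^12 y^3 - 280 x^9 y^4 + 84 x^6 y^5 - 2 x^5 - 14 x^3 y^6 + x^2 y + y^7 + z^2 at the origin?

2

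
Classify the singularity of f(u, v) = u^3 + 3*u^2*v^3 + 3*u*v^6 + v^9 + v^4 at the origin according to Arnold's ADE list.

The Hessian of f at 0 has rank 0. Corank 2; j^3 = u^3 is a perfect cube, so E-series; the 4-jet and mu = 6 give E_6.

E_{6}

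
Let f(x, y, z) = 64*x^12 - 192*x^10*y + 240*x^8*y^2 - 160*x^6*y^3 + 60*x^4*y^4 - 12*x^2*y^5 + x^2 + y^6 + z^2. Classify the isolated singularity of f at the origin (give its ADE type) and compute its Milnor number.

Type A_{5}, Milnor number mu = 5.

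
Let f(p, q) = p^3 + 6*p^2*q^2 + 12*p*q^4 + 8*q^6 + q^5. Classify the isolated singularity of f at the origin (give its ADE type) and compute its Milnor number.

Type E_{8}, Milnor number mu = 8.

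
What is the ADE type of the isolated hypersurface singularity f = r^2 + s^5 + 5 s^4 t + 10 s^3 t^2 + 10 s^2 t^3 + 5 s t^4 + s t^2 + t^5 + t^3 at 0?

D6

The Hessian of f at 0 has rank 1. Corank 2; j^3 = t^2*(s + t) has shape L^2 M (L != M), so D-series; mu = 6 gives D_6.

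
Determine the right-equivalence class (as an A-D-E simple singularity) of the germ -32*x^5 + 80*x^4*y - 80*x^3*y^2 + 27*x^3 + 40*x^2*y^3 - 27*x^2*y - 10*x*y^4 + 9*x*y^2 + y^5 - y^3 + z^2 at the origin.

E8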